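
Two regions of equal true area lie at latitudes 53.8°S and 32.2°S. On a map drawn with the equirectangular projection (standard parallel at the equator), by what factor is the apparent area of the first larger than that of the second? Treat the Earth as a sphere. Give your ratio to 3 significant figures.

1.43

In the plate carrée (x = Rλ, y = Rφ), meridians are true-scale (h = 1) and parallels are stretched by k = sec φ.
Areal scale at 53.8°: h·k = 1.000 × 1.693 = 1.693.
Areal scale at 32.2°: h·k = 1.000 × 1.182 = 1.182.
Ratio = 1.693/1.182 ≈ 1.43.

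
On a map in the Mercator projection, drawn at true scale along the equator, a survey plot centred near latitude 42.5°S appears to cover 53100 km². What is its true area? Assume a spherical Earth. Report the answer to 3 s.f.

28900 km²

For Mercator, h = k = sec φ (a conformal cylindrical projection has a single point scale, 1/cos φ).
Areal scale = k² = sec²φ = 1/cos²(42.5°) = 1/0.7373² = 1.840.
True area = apparent / (areal scale) = 53100 / 1.840 ≈ 28900 km².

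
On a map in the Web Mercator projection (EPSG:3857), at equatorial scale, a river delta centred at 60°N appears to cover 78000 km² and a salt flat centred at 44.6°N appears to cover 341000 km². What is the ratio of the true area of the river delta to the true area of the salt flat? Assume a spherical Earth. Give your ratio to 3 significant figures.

0.113

On Mercator the areal scale is sec²φ, so true area = apparent × cos²φ.
True area of river delta: 78000 × cos²(60°) = 78000 × 0.2500 = 19500 km².
True area of salt flat: 341000 × cos²(44.6°) = 341000 × 0.5070 = 172900 km².
Ratio = 19500 / 172900 ≈ 0.113.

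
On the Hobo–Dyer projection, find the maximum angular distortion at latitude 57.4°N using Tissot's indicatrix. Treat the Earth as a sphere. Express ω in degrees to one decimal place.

43.3°

Hobo–Dyer is a cylindrical equal-area projection with standard parallels at ±37.5°. A cylindrical equal-area projection with standard parallel φ₀ has meridian scale h = cos φ / cos φ₀ and parallel scale k = cos φ₀ / cos φ (so areas are preserved, h·k = 1).
At 57.4°: h = 0.6791, k = 1.473; principal scales a = 1.473, b = 0.6791.
sin(ω/2) = (a − b)/(a + b) = 0.7934/2.152 = 0.3688, so ω = 2 arcsin(0.3688) ≈ 43.3°.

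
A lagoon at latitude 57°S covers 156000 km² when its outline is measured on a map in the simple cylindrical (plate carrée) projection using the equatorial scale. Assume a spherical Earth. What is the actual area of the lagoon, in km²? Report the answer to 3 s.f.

For the equirectangular projection with φ₀ = 0 (plate carrée), h = 1 along meridians and k = sec φ along parallels.
Areal scale = h·k = 1 × sec φ; at 57°, h = 1.000, k = 1.836, so h·k = 1.836.
True area = apparent / (areal scale) = 156000 / 1.836 ≈ 85000 km².

85000 km²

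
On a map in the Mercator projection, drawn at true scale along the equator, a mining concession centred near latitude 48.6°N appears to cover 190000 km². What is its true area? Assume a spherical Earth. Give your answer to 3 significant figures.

The Mercator projection is conformal; its linear scale factor is the same in every direction and equals sec φ = 1/cos φ.
Areal scale = k² = sec²φ = 1/cos²(48.6°) = 1/0.6613² = 2.287.
True area = apparent / (areal scale) = 190000 / 2.287 ≈ 83100 km².

83100 km²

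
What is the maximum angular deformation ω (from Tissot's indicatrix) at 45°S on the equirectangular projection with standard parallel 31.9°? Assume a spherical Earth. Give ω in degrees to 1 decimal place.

The equidistant cylindrical projection with φ₀ = 31.9° has h = 1 (meridians true) and k = cos φ₀ / cos φ along parallels.
At 45°: h = 1.000, k = 1.201; principal scales a = 1.201, b = 1.000.
sin(ω/2) = (a − b)/(a + b) = 0.2006/2.201 = 0.09117, so ω = 2 arcsin(0.09117) ≈ 10.5°.

10.5°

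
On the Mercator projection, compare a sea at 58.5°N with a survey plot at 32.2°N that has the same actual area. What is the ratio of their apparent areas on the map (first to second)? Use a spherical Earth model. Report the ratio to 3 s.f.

Mercator is conformal with k = sec φ, so areal scale = k² = sec²φ.
At 58.5°: sec²(58.5°) = 1/0.5225² = 3.663.
At 32.2°: sec²(32.2°) = 1/0.8462² = 1.397.
Ratio = 3.663/1.397 = cos²(32.2°)/cos²(58.5°) ≈ 2.62.

2.62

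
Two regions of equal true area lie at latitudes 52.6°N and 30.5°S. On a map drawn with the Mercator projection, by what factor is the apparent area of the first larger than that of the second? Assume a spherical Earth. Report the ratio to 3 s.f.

2.01

On Mercator, area is exaggerated by sec²φ = 1/cos²φ.
At 52.6°: sec²(52.6°) = 1/0.6074² = 2.711.
At 30.5°: sec²(30.5°) = 1/0.8616² = 1.347.
Ratio = 2.711/1.347 = cos²(30.5°)/cos²(52.6°) ≈ 2.01.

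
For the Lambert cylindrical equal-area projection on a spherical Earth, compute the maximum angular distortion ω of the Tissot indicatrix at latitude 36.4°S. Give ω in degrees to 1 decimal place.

24.7°

The Lambert cylindrical equal-area projection is the cylindrical equal-area projection with its standard parallel at the equator (φ₀ = 0). Cylindrical equal-area (φ₀ = 0°): h = cos φ / cos 0° along meridians, k = cos 0° / cos φ along parallels; h·k = 1.
At 36.4°: h = 0.8049, k = 1.242; principal scales a = 1.242, b = 0.8049.
sin(ω/2) = (a − b)/(a + b) = 0.4375/2.047 = 0.2137, so ω = 2 arcsin(0.2137) ≈ 24.7°.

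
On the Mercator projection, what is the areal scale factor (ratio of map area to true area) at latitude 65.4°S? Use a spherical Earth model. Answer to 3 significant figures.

5.77

The Mercator projection is conformal; its linear scale factor is the same in every direction and equals sec φ = 1/cos φ.
Areal scale = k² = sec²φ = 1/cos²(65.4°) = 1/0.4163² = 5.771.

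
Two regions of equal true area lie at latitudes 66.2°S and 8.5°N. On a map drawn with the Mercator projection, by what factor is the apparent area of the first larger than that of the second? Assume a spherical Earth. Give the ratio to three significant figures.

6.01

On Mercator, area is exaggerated by sec²φ = 1/cos²φ.
At 66.2°: sec²(66.2°) = 1/0.4035² = 6.141.
At 8.5°: sec²(8.5°) = 1/0.9890² = 1.022.
Ratio = 6.141/1.022 = cos²(8.5°)/cos²(66.2°) ≈ 6.01.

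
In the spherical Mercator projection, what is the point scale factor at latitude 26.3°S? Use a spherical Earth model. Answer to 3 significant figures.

1.12

Mercator is conformal, so the point scale is isotropic: h = k = sec φ = 1/cos φ.
k = 1/cos 26.3° = 1/0.8965 = 1.115.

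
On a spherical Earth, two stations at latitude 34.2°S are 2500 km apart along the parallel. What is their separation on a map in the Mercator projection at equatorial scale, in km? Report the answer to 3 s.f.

The Mercator projection is conformal; its linear scale factor is the same in every direction and equals sec φ = 1/cos φ.
Along the parallel, k = sec 34.2° = 1/0.8271 = 1.209.
Map distance = 2500 × 1.209 ≈ 3020 km.

3020 km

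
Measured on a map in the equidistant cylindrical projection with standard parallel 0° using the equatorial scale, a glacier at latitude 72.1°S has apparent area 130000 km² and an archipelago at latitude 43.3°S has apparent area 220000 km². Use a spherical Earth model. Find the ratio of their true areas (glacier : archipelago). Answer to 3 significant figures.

On the plate carrée, areal scale = h·k = 1 × sec φ, so true area = apparent × cos φ.
True area of glacier: 130000 × cos(72.1°) = 130000 × 0.3074 = 39960 km².
True area of archipelago: 220000 × cos(43.3°) = 220000 × 0.7278 = 160100 km².
Ratio = 39960 / 160100 ≈ 0.250.

0.250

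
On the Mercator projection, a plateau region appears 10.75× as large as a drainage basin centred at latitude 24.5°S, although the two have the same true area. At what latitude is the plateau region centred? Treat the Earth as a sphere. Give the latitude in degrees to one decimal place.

73.9°

For equal true areas on Mercator, apparent areas scale as sec²φ, so the ratio is cos²φ₂ / cos²φ₁.
cos²φ₂ / cos²φ₁ = 10.75  ⇒  cos φ₁ = cos 24.5° / √10.75 = 0.9100/3.279 = 0.2775.
φ₁ = arccos(0.2775) ≈ 73.9°.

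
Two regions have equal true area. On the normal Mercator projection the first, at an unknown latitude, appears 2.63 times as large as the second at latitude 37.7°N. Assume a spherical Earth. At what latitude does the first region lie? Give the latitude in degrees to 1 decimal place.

Mercator areal scale is sec²φ, so apparent-area ratio = sec²φ₁ / sec²φ₂ = cos²φ₂ / cos²φ₁.
cos²φ₂ / cos²φ₁ = 2.63  ⇒  cos φ₁ = cos 37.7° / √2.63 = 0.7912/1.622 = 0.4879.
φ₁ = arccos(0.4879) ≈ 60.8°.

60.8°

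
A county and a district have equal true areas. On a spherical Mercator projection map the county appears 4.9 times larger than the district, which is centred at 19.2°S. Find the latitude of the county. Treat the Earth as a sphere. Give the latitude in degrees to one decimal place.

64.7°

Mercator areal scale is sec²φ, so apparent-area ratio = sec²φ₁ / sec²φ₂ = cos²φ₂ / cos²φ₁.
cos²φ₂ / cos²φ₁ = 4.9  ⇒  cos φ₁ = cos 19.2° / √4.9 = 0.9444/2.214 = 0.4266.
φ₁ = arccos(0.4266) ≈ 64.7°.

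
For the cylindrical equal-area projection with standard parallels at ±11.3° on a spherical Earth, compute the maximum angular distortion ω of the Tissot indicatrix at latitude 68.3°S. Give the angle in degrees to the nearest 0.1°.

97.4°

A cylindrical equal-area projection with standard parallel φ₀ has meridian scale h = cos φ / cos φ₀ and parallel scale k = cos φ₀ / cos φ (so areas are preserved, h·k = 1).
At 68.3°: h = 0.3771, k = 2.652; principal scales a = 2.652, b = 0.3771.
sin(ω/2) = (a − b)/(a + b) = 2.275/3.029 = 0.7511, so ω = 2 arcsin(0.7511) ≈ 97.4°.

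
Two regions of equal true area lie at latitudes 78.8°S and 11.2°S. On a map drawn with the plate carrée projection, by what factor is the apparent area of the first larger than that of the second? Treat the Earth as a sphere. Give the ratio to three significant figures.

5.05

Plate carrée maps x = Rλ, y = Rφ. The meridian scale is h = 1 and the parallel scale is k = 1/cos φ = sec φ.
Areal scale at 78.8°: h·k = 1.000 × 5.148 = 5.148.
Areal scale at 11.2°: h·k = 1.000 × 1.019 = 1.019.
Ratio = 5.148/1.019 ≈ 5.05.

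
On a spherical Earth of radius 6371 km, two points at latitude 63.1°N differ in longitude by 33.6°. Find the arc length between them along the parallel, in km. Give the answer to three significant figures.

1690 km

Arc length along a parallel = R cos φ · Δλ (with Δλ in radians).
= 6371 × cos 63.1° × (33.6° × π/180) = 6371 × 0.4524 × 0.5864 ≈ 1690 km.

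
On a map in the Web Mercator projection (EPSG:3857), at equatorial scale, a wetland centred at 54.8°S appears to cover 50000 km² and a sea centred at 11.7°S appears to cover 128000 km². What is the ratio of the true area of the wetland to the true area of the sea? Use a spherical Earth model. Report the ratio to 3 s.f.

Mercator's areal exaggeration is sec²φ; hence true area = (apparent area) · cos²φ.
True area of wetland: 50000 × cos²(54.8°) = 50000 × 0.3323 = 16610 km².
True area of sea: 128000 × cos²(11.7°) = 128000 × 0.9589 = 122700 km².
Ratio = 16610 / 122700 ≈ 0.135.

0.135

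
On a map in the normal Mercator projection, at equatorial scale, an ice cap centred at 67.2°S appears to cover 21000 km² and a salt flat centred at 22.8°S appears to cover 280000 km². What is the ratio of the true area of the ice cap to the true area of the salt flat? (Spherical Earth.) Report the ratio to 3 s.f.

0.0133

Mercator's areal exaggeration is sec²φ; hence true area = (apparent area) · cos²φ.
True area of ice cap: 21000 × cos²(67.2°) = 21000 × 0.1502 = 3154 km².
True area of salt flat: 280000 × cos²(22.8°) = 280000 × 0.8498 = 238000 km².
Ratio = 3154 / 238000 ≈ 0.0133.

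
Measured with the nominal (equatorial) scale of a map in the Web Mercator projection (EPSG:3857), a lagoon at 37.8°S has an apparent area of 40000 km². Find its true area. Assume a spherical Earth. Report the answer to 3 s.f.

Mercator is conformal, so the point scale is isotropic: h = k = sec φ = 1/cos φ.
Areal scale = k² = sec²φ = 1/cos²(37.8°) = 1/0.7902² = 1.602.
True area = apparent / (areal scale) = 40000 / 1.602 ≈ 25000 km².

25000 km²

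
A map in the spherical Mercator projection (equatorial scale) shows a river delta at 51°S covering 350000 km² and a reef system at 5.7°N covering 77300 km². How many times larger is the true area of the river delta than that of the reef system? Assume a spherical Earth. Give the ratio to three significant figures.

Mercator's areal exaggeration is sec²φ; hence true area = (apparent area) · cos²φ.
True area of river delta: 350000 × cos²(51°) = 350000 × 0.3960 = 138600 km².
True area of reef system: 77300 × cos²(5.7°) = 77300 × 0.9901 = 76540 km².
Ratio = 138600 / 76540 ≈ 1.81.

1.81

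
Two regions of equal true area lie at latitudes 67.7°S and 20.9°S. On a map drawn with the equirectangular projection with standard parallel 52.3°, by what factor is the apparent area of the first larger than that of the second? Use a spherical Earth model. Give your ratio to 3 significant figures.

The equidistant cylindrical projection with φ₀ = 52.3° has h = 1 (meridians true) and k = cos φ₀ / cos φ along parallels.
Areal scale at 67.7°: h·k = 1.000 × 1.612 = 1.612.
Areal scale at 20.9°: h·k = 1.000 × 0.6546 = 0.6546.
Ratio = 1.612/0.6546 ≈ 2.46.

2.46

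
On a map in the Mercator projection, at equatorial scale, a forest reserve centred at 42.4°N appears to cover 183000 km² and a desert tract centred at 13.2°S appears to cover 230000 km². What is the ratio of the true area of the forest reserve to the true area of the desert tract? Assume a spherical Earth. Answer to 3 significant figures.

0.458

On Mercator the areal scale is sec²φ, so true area = apparent × cos²φ.
True area of forest reserve: 183000 × cos²(42.4°) = 183000 × 0.5453 = 99790 km².
True area of desert tract: 230000 × cos²(13.2°) = 230000 × 0.9479 = 218000 km².
Ratio = 99790 / 218000 ≈ 0.458.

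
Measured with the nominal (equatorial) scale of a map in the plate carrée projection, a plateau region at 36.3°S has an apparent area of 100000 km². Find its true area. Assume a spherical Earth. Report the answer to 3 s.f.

For the equirectangular projection with φ₀ = 0 (plate carrée), h = 1 along meridians and k = sec φ along parallels.
Areal scale = h·k = 1 × sec φ; at 36.3°, h = 1.000, k = 1.241, so h·k = 1.241.
True area = apparent / (areal scale) = 100000 / 1.241 ≈ 80600 km².

80600 km²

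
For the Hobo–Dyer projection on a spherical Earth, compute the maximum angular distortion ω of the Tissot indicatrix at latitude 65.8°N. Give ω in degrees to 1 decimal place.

The Hobo–Dyer projection is cylindrical equal-area with φ₀ = 37.5°. A cylindrical equal-area projection with standard parallel φ₀ has meridian scale h = cos φ / cos φ₀ and parallel scale k = cos φ₀ / cos φ (so areas are preserved, h·k = 1).
At 65.8°: h = 0.5167, k = 1.935; principal scales a = 1.935, b = 0.5167.
sin(ω/2) = (a − b)/(a + b) = 1.419/2.452 = 0.5786, so ω = 2 arcsin(0.5786) ≈ 70.7°.

70.7°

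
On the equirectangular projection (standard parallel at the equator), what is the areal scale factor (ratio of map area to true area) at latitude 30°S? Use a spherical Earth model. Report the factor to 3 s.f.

In the plate carrée (x = Rλ, y = Rφ), meridians are true-scale (h = 1) and parallels are stretched by k = sec φ.
Areal scale = h·k = 1 × sec φ; at 30°, h = 1.000, k = 1.155, so h·k = 1.155.

1.15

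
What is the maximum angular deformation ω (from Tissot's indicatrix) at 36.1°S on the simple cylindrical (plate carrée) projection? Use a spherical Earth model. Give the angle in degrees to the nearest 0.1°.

12.2°

In the plate carrée (x = Rλ, y = Rφ), meridians are true-scale (h = 1) and parallels are stretched by k = sec φ.
At 36.1°: h = 1.000, k = 1.238; principal scales a = 1.238, b = 1.000.
sin(ω/2) = (a − b)/(a + b) = 0.2376/2.238 = 0.1062, so ω = 2 arcsin(0.1062) ≈ 12.2°.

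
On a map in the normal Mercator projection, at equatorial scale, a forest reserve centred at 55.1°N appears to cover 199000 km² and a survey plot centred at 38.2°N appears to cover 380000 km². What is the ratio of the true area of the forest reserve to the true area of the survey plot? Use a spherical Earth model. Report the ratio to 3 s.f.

0.278

Mercator's areal exaggeration is sec²φ; hence true area = (apparent area) · cos²φ.
True area of forest reserve: 199000 × cos²(55.1°) = 199000 × 0.3274 = 65140 km².
True area of survey plot: 380000 × cos²(38.2°) = 380000 × 0.6176 = 234700 km².
Ratio = 65140 / 234700 ≈ 0.278.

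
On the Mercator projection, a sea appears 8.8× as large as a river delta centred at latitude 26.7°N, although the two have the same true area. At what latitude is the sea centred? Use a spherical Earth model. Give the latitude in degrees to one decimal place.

72.5°

On Mercator, (apparent₁)/(apparent₂) = sec²φ₁ / sec²φ₂ when true areas are equal.
cos²φ₂ / cos²φ₁ = 8.8  ⇒  cos φ₁ = cos 26.7° / √8.8 = 0.8934/2.966 = 0.3012.
φ₁ = arccos(0.3012) ≈ 72.5°.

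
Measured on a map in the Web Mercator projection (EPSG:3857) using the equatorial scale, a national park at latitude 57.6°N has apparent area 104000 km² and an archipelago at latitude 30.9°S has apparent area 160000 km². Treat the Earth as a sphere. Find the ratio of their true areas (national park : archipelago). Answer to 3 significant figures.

On Mercator the areal scale is sec²φ, so true area = apparent × cos²φ.
True area of national park: 104000 × cos²(57.6°) = 104000 × 0.2871 = 29860 km².
True area of archipelago: 160000 × cos²(30.9°) = 160000 × 0.7363 = 117800 km².
Ratio = 29860 / 117800 ≈ 0.253.

0.253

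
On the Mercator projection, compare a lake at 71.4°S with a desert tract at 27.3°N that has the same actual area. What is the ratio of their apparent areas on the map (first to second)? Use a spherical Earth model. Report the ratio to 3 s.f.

7.76

Mercator areal scale is sec²φ.
At 71.4°: sec²(71.4°) = 1/0.3190² = 9.829.
At 27.3°: sec²(27.3°) = 1/0.8886² = 1.266.
Ratio = 9.829/1.266 = cos²(27.3°)/cos²(71.4°) ≈ 7.76.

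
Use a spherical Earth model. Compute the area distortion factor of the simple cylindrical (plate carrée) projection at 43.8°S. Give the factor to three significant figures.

1.39

Plate carrée maps x = Rλ, y = Rφ. The meridian scale is h = 1 and the parallel scale is k = 1/cos φ = sec φ.
Areal scale = h·k = 1 × sec φ; at 43.8°, h = 1.000, k = 1.386, so h·k = 1.386.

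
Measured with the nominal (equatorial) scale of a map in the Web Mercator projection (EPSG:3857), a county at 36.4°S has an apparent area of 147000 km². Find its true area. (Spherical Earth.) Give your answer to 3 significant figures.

The Mercator projection is conformal; its linear scale factor is the same in every direction and equals sec φ = 1/cos φ.
Areal scale = k² = sec²φ = 1/cos²(36.4°) = 1/0.8049² = 1.544.
True area = apparent / (areal scale) = 147000 / 1.544 ≈ 95200 km².

95200 km²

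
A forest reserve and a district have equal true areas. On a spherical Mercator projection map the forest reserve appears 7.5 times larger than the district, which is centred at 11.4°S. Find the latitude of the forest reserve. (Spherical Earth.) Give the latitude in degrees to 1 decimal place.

Mercator areal scale is sec²φ, so apparent-area ratio = sec²φ₁ / sec²φ₂ = cos²φ₂ / cos²φ₁.
cos²φ₂ / cos²φ₁ = 7.5  ⇒  cos φ₁ = cos 11.4° / √7.5 = 0.9803/2.739 = 0.3579.
φ₁ = arccos(0.3579) ≈ 69.0°.

69.0°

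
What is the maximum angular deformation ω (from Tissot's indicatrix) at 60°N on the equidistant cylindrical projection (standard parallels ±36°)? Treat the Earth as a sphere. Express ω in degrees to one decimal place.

The equidistant cylindrical projection with φ₀ = 36° has h = 1 (meridians true) and k = cos φ₀ / cos φ along parallels.
At 60°: h = 1.000, k = 1.618; principal scales a = 1.618, b = 1.000.
sin(ω/2) = (a − b)/(a + b) = 0.6180/2.618 = 0.2361, so ω = 2 arcsin(0.2361) ≈ 27.3°.

27.3°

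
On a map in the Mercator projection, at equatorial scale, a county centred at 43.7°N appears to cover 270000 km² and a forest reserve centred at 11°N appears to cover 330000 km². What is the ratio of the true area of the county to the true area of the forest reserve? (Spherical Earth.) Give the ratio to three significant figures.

0.444

Mercator's areal exaggeration is sec²φ; hence true area = (apparent area) · cos²φ.
True area of county: 270000 × cos²(43.7°) = 270000 × 0.5227 = 141100 km².
True area of forest reserve: 330000 × cos²(11°) = 330000 × 0.9636 = 318000 km².
Ratio = 141100 / 318000 ≈ 0.444.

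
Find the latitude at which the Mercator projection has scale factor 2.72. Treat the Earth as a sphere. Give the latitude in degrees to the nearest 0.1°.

68.4°

Mercator scale is k = sec φ = 1/cos φ.
1/cos φ = 2.72  ⇒  cos φ = 0.3676  ⇒  φ = arccos(0.3676) ≈ 68.4°.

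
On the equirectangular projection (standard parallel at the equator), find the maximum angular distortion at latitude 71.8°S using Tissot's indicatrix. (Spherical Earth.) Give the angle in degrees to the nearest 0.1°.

Plate carrée maps x = Rλ, y = Rφ. The meridian scale is h = 1 and the parallel scale is k = 1/cos φ = sec φ.
At 71.8°: h = 1.000, k = 3.202; principal scales a = 3.202, b = 1.000.
sin(ω/2) = (a − b)/(a + b) = 2.202/4.202 = 0.5240, so ω = 2 arcsin(0.5240) ≈ 63.2°.

63.2°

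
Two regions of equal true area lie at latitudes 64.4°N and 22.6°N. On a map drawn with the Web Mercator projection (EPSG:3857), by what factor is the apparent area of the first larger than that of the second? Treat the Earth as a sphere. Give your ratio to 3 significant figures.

Mercator is conformal with k = sec φ, so areal scale = k² = sec²φ.
At 64.4°: sec²(64.4°) = 1/0.4321² = 5.356.
At 22.6°: sec²(22.6°) = 1/0.9232² = 1.173.
Ratio = 5.356/1.173 = cos²(22.6°)/cos²(64.4°) ≈ 4.57.

4.57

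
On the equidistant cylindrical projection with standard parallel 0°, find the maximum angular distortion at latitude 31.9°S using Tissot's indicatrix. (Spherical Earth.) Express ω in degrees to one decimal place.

9.4°

In the plate carrée (x = Rλ, y = Rφ), meridians are true-scale (h = 1) and parallels are stretched by k = sec φ.
At 31.9°: h = 1.000, k = 1.178; principal scales a = 1.178, b = 1.000.
sin(ω/2) = (a − b)/(a + b) = 0.1779/2.178 = 0.08168, so ω = 2 arcsin(0.08168) ≈ 9.4°.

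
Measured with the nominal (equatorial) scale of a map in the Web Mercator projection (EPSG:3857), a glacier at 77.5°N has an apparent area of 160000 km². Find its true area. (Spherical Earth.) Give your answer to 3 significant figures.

7500 km²

The Mercator projection is conformal; its linear scale factor is the same in every direction and equals sec φ = 1/cos φ.
Areal scale = k² = sec²φ = 1/cos²(77.5°) = 1/0.2164² = 21.35.
True area = apparent / (areal scale) = 160000 / 21.35 ≈ 7500 km².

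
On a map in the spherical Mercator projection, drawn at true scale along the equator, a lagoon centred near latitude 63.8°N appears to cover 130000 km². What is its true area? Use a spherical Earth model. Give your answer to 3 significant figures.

Mercator is conformal, so the point scale is isotropic: h = k = sec φ = 1/cos φ.
Areal scale = k² = sec²φ = 1/cos²(63.8°) = 1/0.4415² = 5.130.
True area = apparent / (areal scale) = 130000 / 5.130 ≈ 25300 km².

25300 km²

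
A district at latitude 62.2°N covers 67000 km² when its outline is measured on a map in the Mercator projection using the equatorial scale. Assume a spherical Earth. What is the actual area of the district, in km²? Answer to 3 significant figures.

14600 km²

Mercator is conformal, so the point scale is isotropic: h = k = sec φ = 1/cos φ.
Areal scale = k² = sec²φ = 1/cos²(62.2°) = 1/0.4664² = 4.597.
True area = apparent / (areal scale) = 67000 / 4.597 ≈ 14600 km².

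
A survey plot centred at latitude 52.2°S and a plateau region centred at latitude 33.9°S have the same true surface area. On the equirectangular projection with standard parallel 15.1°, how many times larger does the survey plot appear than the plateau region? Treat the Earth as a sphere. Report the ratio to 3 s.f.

1.35

The equidistant cylindrical projection with φ₀ = 15.1° has h = 1 (meridians true) and k = cos φ₀ / cos φ along parallels.
Areal scale at 52.2°: h·k = 1.000 × 1.575 = 1.575.
Areal scale at 33.9°: h·k = 1.000 × 1.163 = 1.163.
Ratio = 1.575/1.163 ≈ 1.35.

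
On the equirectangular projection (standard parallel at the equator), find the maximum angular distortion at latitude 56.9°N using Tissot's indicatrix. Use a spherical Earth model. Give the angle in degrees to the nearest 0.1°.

For the equirectangular projection with φ₀ = 0 (plate carrée), h = 1 along meridians and k = sec φ along parallels.
At 56.9°: h = 1.000, k = 1.831; principal scales a = 1.831, b = 1.000.
sin(ω/2) = (a − b)/(a + b) = 0.8312/2.831 = 0.2936, so ω = 2 arcsin(0.2936) ≈ 34.1°.

34.1°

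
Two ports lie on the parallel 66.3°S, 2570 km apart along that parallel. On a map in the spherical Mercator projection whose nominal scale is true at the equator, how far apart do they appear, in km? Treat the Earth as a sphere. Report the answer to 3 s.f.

6390 km

The Mercator projection is conformal; its linear scale factor is the same in every direction and equals sec φ = 1/cos φ.
Along the parallel, k = sec 66.3° = 1/0.4019 = 2.488.
Map distance = 2570 × 2.488 ≈ 6390 km.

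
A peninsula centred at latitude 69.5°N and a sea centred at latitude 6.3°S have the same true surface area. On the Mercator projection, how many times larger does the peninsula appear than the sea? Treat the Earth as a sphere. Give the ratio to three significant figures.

8.06

On Mercator, area is exaggerated by sec²φ = 1/cos²φ.
At 69.5°: sec²(69.5°) = 1/0.3502² = 8.154.
At 6.3°: sec²(6.3°) = 1/0.9940² = 1.012.
Ratio = 8.154/1.012 = cos²(6.3°)/cos²(69.5°) ≈ 8.06.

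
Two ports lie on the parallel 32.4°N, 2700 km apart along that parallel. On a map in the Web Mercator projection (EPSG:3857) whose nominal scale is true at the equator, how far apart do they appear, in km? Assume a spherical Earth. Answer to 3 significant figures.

3200 km

Mercator is conformal, so the point scale is isotropic: h = k = sec φ = 1/cos φ.
Along the parallel, k = sec 32.4° = 1/0.8443 = 1.184.
Map distance = 2700 × 1.184 ≈ 3200 km.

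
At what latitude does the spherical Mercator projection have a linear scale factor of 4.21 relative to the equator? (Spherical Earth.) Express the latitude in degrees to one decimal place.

76.3°

Mercator scale is k = sec φ = 1/cos φ.
1/cos φ = 4.21  ⇒  cos φ = 0.2375  ⇒  φ = arccos(0.2375) ≈ 76.3°.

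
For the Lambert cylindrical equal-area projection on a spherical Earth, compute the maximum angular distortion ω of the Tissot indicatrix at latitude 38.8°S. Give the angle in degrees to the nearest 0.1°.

The Lambert cylindrical equal-area projection is the cylindrical equal-area projection with its standard parallel at the equator (φ₀ = 0). Cylindrical equal-area (φ₀ = 0°): h = cos φ / cos 0° along meridians, k = cos 0° / cos φ along parallels; h·k = 1.
At 38.8°: h = 0.7793, k = 1.283; principal scales a = 1.283, b = 0.7793.
sin(ω/2) = (a − b)/(a + b) = 0.5038/2.062 = 0.2443, so ω = 2 arcsin(0.2443) ≈ 28.3°.

28.3°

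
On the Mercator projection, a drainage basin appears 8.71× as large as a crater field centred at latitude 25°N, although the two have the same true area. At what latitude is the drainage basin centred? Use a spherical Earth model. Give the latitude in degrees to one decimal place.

72.1°

For equal true areas on Mercator, apparent areas scale as sec²φ, so the ratio is cos²φ₂ / cos²φ₁.
cos²φ₂ / cos²φ₁ = 8.71  ⇒  cos φ₁ = cos 25° / √8.71 = 0.9063/2.951 = 0.3071.
φ₁ = arccos(0.3071) ≈ 72.1°.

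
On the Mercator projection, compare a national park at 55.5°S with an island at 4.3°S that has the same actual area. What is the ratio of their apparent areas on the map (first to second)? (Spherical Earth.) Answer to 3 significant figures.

On Mercator, area is exaggerated by sec²φ = 1/cos²φ.
At 55.5°: sec²(55.5°) = 1/0.5664² = 3.117.
At 4.3°: sec²(4.3°) = 1/0.9972² = 1.006.
Ratio = 3.117/1.006 = cos²(4.3°)/cos²(55.5°) ≈ 3.10.

3.10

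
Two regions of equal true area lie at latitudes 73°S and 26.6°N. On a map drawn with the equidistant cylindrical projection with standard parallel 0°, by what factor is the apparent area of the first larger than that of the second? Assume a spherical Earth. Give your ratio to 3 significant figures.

3.06

Plate carrée maps x = Rλ, y = Rφ. The meridian scale is h = 1 and the parallel scale is k = 1/cos φ = sec φ.
Areal scale at 73°: h·k = 1.000 × 3.420 = 3.420.
Areal scale at 26.6°: h·k = 1.000 × 1.118 = 1.118.
Ratio = 3.420/1.118 ≈ 3.06.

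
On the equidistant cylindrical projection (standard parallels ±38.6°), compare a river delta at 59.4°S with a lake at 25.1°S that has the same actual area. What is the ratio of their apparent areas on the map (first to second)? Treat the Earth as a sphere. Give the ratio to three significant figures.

1.78

With standard parallel φ₀ = 38.6°, the equirectangular projection gives x = Rλ cos φ₀, y = Rφ, so h = 1 and k = cos 38.6° / cos φ.
Areal scale at 59.4°: h·k = 1.000 × 1.535 = 1.535.
Areal scale at 25.1°: h·k = 1.000 × 0.8630 = 0.8630.
Ratio = 1.535/0.8630 ≈ 1.78.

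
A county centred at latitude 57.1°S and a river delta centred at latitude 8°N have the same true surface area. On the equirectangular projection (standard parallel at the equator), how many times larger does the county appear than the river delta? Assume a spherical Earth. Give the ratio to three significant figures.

1.82

In the plate carrée (x = Rλ, y = Rφ), meridians are true-scale (h = 1) and parallels are stretched by k = sec φ.
Areal scale at 57.1°: h·k = 1.000 × 1.841 = 1.841.
Areal scale at 8°: h·k = 1.000 × 1.010 = 1.010.
Ratio = 1.841/1.010 ≈ 1.82.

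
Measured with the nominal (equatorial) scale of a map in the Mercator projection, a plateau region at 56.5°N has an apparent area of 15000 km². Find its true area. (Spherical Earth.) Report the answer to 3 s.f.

4570 km²

The Mercator projection is conformal; its linear scale factor is the same in every direction and equals sec φ = 1/cos φ.
Areal scale = k² = sec²φ = 1/cos²(56.5°) = 1/0.5519² = 3.283.
True area = apparent / (areal scale) = 15000 / 3.283 ≈ 4570 km².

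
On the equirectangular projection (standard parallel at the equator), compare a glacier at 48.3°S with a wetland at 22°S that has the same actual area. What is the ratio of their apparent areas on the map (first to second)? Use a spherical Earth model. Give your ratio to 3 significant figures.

1.39

Plate carrée maps x = Rλ, y = Rφ. The meridian scale is h = 1 and the parallel scale is k = 1/cos φ = sec φ.
Areal scale at 48.3°: h·k = 1.000 × 1.503 = 1.503.
Areal scale at 22°: h·k = 1.000 × 1.079 = 1.079.
Ratio = 1.503/1.079 ≈ 1.39.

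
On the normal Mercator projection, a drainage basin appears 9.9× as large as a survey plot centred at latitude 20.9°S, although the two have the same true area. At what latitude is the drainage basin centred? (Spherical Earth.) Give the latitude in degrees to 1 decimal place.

For equal true areas on Mercator, apparent areas scale as sec²φ, so the ratio is cos²φ₂ / cos²φ₁.
cos²φ₂ / cos²φ₁ = 9.9  ⇒  cos φ₁ = cos 20.9° / √9.9 = 0.9342/3.146 = 0.2969.
φ₁ = arccos(0.2969) ≈ 72.7°.

72.7°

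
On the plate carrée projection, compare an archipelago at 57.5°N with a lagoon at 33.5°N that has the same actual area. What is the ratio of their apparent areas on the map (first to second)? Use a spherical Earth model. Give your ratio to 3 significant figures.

For the equirectangular projection with φ₀ = 0 (plate carrée), h = 1 along meridians and k = sec φ along parallels.
Areal scale at 57.5°: h·k = 1.000 × 1.861 = 1.861.
Areal scale at 33.5°: h·k = 1.000 × 1.199 = 1.199.
Ratio = 1.861/1.199 ≈ 1.55.

1.55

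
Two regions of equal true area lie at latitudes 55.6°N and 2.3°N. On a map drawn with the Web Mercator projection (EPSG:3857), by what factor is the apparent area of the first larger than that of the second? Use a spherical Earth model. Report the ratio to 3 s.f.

3.13

Mercator is conformal with k = sec φ, so areal scale = k² = sec²φ.
At 55.6°: sec²(55.6°) = 1/0.5650² = 3.133.
At 2.3°: sec²(2.3°) = 1/0.9992² = 1.002.
Ratio = 3.133/1.002 = cos²(2.3°)/cos²(55.6°) ≈ 3.13.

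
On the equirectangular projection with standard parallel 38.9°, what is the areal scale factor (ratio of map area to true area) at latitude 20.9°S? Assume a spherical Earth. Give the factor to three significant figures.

0.833

In the equirectangular projection with standard parallel φ₀ = 38.9° (x = Rλ cos φ₀, y = Rφ), meridians are true-scale (h = 1) and the parallel scale is k = cos φ₀ / cos φ.
Areal scale = h·k = 1 × cos φ₀ / cos φ; at 20.9°, h = 1.000, k = 0.8331, so h·k = 0.8331.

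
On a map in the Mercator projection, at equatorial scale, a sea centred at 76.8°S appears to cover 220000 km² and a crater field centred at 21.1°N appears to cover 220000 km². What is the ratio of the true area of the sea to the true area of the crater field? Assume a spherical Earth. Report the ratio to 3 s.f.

Mercator's areal exaggeration is sec²φ; hence true area = (apparent area) · cos²φ.
True area of sea: 220000 × cos²(76.8°) = 220000 × 0.05214 = 11470 km².
True area of crater field: 220000 × cos²(21.1°) = 220000 × 0.8704 = 191500 km².
Ratio = 11470 / 191500 ≈ 0.0599.

0.0599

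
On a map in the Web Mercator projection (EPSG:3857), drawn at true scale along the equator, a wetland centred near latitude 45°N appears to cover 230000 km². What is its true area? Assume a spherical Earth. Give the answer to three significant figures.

For Mercator, h = k = sec φ (a conformal cylindrical projection has a single point scale, 1/cos φ).
Areal scale = k² = sec²φ = 1/cos²(45°) = 1/0.7071² = 2.000.
True area = apparent / (areal scale) = 230000 / 2.000 ≈ 115000 km².

115000 km²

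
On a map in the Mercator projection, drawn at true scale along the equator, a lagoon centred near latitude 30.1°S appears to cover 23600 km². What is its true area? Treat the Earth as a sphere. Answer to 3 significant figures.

17700 km²

For Mercator, h = k = sec φ (a conformal cylindrical projection has a single point scale, 1/cos φ).
Areal scale = k² = sec²φ = 1/cos²(30.1°) = 1/0.8652² = 1.336.
True area = apparent / (areal scale) = 23600 / 1.336 ≈ 17700 km².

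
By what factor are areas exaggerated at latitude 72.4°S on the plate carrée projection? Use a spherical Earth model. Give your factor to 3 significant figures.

Plate carrée maps x = Rλ, y = Rφ. The meridian scale is h = 1 and the parallel scale is k = 1/cos φ = sec φ.
Areal scale = h·k = 1 × sec φ; at 72.4°, h = 1.000, k = 3.307, so h·k = 3.307.

3.31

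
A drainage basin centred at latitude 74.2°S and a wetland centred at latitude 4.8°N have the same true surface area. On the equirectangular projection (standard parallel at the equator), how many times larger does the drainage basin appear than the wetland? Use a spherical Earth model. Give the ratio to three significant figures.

3.66

In the plate carrée (x = Rλ, y = Rφ), meridians are true-scale (h = 1) and parallels are stretched by k = sec φ.
Areal scale at 74.2°: h·k = 1.000 × 3.673 = 3.673.
Areal scale at 4.8°: h·k = 1.000 × 1.004 = 1.004.
Ratio = 3.673/1.004 ≈ 3.66.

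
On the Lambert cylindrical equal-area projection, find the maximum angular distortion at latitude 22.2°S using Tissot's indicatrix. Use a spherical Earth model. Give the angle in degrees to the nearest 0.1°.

8.8°

The Lambert cylindrical equal-area projection is the cylindrical equal-area projection with its standard parallel at the equator (φ₀ = 0). Cylindrical equal-area (φ₀ = 0°): h = cos φ / cos 0° along meridians, k = cos 0° / cos φ along parallels; h·k = 1.
At 22.2°: h = 0.9259, k = 1.080; principal scales a = 1.080, b = 0.9259.
sin(ω/2) = (a − b)/(a + b) = 0.1542/2.006 = 0.07687, so ω = 2 arcsin(0.07687) ≈ 8.8°.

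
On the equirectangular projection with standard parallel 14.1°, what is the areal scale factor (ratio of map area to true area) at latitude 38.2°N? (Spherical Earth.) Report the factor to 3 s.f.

1.23

With standard parallel φ₀ = 14.1°, the equirectangular projection gives x = Rλ cos φ₀, y = Rφ, so h = 1 and k = cos 14.1° / cos φ.
Areal scale = h·k = 1 × cos φ₀ / cos φ; at 38.2°, h = 1.000, k = 1.234, so h·k = 1.234.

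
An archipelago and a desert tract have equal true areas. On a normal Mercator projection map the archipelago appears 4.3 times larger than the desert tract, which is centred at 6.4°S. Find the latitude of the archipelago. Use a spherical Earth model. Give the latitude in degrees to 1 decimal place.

61.4°

On Mercator, (apparent₁)/(apparent₂) = sec²φ₁ / sec²φ₂ when true areas are equal.
cos²φ₂ / cos²φ₁ = 4.3  ⇒  cos φ₁ = cos 6.4° / √4.3 = 0.9938/2.074 = 0.4792.
φ₁ = arccos(0.4792) ≈ 61.4°.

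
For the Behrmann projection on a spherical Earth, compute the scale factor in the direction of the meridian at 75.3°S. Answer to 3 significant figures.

0.293

Behrmann is a cylindrical equal-area projection with standard parallels at ±30°. Cylindrical equal-area (φ₀ = 30°): h = cos φ / cos 30° along meridians, k = cos 30° / cos φ along parallels; h·k = 1.
h = cos 75.3° / cos 30° = 0.2538/0.8660 = 0.2930.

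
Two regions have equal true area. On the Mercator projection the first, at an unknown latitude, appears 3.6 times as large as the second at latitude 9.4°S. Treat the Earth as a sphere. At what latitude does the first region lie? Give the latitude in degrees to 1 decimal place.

58.7°

On Mercator, (apparent₁)/(apparent₂) = sec²φ₁ / sec²φ₂ when true areas are equal.
cos²φ₂ / cos²φ₁ = 3.6  ⇒  cos φ₁ = cos 9.4° / √3.6 = 0.9866/1.897 = 0.5200.
φ₁ = arccos(0.5200) ≈ 58.7°.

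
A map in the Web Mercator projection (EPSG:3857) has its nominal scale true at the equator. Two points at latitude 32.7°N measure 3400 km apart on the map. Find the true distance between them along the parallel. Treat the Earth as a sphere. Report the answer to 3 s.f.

For Mercator, h = k = sec φ (a conformal cylindrical projection has a single point scale, 1/cos φ).
Along the parallel at 32.7°, map distances are exaggerated by k = sec 32.7° = 1.188.
True distance = 3400 / 1.188 = 3400 × cos 32.7° ≈ 2860 km.

2860 km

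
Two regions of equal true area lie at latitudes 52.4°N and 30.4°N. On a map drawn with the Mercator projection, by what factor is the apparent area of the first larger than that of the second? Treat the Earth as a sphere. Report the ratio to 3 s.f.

2.00

On Mercator, area is exaggerated by sec²φ = 1/cos²φ.
At 52.4°: sec²(52.4°) = 1/0.6101² = 2.686.
At 30.4°: sec²(30.4°) = 1/0.8625² = 1.344.
Ratio = 2.686/1.344 = cos²(30.4°)/cos²(52.4°) ≈ 2.00.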